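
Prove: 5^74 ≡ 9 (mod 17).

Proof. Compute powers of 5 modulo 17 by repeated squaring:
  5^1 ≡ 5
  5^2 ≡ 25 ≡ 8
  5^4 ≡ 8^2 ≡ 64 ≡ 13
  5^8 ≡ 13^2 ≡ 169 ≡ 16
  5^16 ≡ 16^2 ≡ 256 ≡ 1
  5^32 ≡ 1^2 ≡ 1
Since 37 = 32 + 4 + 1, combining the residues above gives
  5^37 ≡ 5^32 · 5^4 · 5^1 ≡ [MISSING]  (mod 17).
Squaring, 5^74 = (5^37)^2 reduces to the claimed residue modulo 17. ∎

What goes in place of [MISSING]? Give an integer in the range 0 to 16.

14

5^32 · 5^4 · 5^1 ≡ 1 · 13 · 5 = 65.
65 mod 17 = 14, so 5^37 ≡ 14 (mod 17).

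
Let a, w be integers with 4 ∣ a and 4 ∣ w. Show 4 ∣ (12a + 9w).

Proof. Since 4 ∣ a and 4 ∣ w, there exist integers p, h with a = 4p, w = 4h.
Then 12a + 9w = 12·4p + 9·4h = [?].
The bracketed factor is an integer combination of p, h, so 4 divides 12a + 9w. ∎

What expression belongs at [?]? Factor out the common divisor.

Pull the common 4 out of every term: 12·4p + 9·4h = 4(9h + 12p).
9h + 12p is an integer, which exhibits the divisibility.

4(9h + 12p)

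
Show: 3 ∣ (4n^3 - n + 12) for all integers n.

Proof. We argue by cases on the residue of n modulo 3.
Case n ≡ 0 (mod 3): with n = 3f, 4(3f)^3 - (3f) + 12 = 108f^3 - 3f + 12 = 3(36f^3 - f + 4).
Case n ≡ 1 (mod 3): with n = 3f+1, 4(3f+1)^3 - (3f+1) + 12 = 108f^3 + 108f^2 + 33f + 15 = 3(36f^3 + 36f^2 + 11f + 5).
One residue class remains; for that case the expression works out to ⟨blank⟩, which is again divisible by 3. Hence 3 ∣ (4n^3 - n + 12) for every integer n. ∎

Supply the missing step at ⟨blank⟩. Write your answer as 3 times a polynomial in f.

The residues treated are {0, 1}, so the missing case is n ≡ 2 (mod 3); write n = 3f+2.
Then 4(3f+2)^3 - (3f+2) + 12 = 108f^3 + 216f^2 + 141f + 42 = 3(36f^3 + 72f^2 + 47f + 14).

3(36f^3 + 72f^2 + 47f + 14)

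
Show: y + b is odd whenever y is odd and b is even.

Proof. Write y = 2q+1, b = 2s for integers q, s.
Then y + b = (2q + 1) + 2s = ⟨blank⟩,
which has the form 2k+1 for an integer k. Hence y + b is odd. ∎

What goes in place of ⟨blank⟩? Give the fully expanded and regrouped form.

(2q + 1) + 2s = 2q + 2s + 1
= 2(q + s) + 1.
Since q + s is an integer, the sum is of the form 2k+1 for an integer k.

2(q + s) + 1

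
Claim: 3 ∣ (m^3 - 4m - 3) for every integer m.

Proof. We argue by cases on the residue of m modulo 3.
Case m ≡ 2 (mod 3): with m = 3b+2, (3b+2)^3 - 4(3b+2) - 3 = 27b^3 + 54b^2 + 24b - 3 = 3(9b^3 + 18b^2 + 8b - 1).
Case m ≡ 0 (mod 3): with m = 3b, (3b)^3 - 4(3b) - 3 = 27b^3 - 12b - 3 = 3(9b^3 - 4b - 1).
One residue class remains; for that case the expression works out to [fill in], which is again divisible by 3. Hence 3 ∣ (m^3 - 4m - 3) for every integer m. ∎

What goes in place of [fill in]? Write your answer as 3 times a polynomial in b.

Only m ≡ 1 (mod 3) is unaccounted for. Put m = 3b+1:
(3b+1)^3 - 4(3b+1) - 3 expands to 27b^3 + 27b^2 - 3b - 6,
and factoring out 3 leaves 3(9b^3 + 9b^2 - b - 2).

3(9b^3 + 9b^2 - b - 2)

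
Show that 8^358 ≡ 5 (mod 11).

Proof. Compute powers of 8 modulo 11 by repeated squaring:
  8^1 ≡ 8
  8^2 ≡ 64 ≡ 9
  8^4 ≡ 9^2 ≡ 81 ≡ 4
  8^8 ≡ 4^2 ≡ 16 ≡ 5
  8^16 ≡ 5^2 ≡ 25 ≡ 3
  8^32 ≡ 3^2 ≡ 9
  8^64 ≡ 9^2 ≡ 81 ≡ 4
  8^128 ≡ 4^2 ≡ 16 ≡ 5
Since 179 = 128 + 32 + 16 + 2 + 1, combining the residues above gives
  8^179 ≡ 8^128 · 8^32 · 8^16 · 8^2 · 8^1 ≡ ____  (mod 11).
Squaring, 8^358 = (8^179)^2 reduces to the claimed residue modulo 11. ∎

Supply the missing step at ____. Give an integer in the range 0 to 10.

8^128 · 8^32 · 8^16 · 8^2 · 8^1 ≡ 5 · 9 · 3 · 9 · 8 = 9720.
9720 mod 11 = 7, so 8^179 ≡ 7 (mod 11).

7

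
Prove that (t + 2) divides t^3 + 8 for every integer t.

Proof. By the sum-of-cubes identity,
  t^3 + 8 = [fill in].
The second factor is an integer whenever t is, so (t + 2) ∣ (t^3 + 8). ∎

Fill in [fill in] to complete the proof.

Polynomial division of t^3 + 8 by t + 2 leaves remainder 0 and quotient t^2 - 2t + 4.
Hence t^3 + 8 = (t + 2)(t^2 - 2t + 4).

(t + 2)(t^2 - 2t + 4)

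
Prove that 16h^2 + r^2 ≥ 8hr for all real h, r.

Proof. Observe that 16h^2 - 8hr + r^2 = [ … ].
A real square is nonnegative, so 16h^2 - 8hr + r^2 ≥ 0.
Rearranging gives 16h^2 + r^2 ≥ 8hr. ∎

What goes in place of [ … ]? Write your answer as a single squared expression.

The leading and trailing coefficients are 4^2 and 1^2, and 8 = 2·4·1, so the trinomial is (4h - r)^2.
Hence 16h^2 - 8hr + r^2 ≥ 0.

(4h - r)^2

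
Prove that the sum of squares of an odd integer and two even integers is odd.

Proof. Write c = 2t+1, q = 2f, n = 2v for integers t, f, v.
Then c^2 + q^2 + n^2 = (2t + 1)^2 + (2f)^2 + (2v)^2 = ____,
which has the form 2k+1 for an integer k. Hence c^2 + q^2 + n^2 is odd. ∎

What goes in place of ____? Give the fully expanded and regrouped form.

2(2f^2 + 2t^2 + 2t + 2v^2) + 1

Expanding: (2t + 1)^2 + (2f)^2 + (2v)^2 = 4f^2 + 4t^2 + 4t + 4v^2 + 1.
Every term except the constant is even, so this is 2(2f^2 + 2t^2 + 2t + 2v^2) + 1,
and 2f^2 + 2t^2 + 2t + 2v^2 ∈ ℤ gives the required form.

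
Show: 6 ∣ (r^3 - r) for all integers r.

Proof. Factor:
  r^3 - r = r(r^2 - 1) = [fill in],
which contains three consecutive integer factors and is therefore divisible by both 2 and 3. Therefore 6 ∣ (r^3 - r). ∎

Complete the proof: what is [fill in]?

r(r^2 - 1) = r(r - 1)(r + 1) = (r - 1)r(r + 1).
These three factors are consecutive integers, so their product is divisible by 6.

(r - 1)r(r + 1)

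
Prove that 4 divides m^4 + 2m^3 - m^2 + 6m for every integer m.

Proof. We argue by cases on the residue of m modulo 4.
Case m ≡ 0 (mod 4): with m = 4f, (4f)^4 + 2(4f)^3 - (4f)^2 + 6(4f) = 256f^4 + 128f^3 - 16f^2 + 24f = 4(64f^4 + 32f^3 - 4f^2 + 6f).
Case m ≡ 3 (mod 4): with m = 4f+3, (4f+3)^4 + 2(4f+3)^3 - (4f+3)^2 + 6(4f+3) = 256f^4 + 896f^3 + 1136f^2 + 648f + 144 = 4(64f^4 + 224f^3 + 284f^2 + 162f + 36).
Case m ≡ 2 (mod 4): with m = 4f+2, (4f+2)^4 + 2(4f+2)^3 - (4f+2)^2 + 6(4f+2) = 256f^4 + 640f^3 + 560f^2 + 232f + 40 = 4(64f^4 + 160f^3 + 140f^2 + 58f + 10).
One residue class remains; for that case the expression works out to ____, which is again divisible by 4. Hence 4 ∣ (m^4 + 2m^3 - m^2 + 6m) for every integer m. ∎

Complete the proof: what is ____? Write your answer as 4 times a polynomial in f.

4(64f^4 + 96f^3 + 44f^2 + 14f + 2)

The residues treated are {0, 3, 2}, so the missing case is m ≡ 1 (mod 4); write m = 4f+1.
Then (4f+1)^4 + 2(4f+1)^3 - (4f+1)^2 + 6(4f+1) = 256f^4 + 384f^3 + 176f^2 + 56f + 8 = 4(64f^4 + 96f^3 + 44f^2 + 14f + 2).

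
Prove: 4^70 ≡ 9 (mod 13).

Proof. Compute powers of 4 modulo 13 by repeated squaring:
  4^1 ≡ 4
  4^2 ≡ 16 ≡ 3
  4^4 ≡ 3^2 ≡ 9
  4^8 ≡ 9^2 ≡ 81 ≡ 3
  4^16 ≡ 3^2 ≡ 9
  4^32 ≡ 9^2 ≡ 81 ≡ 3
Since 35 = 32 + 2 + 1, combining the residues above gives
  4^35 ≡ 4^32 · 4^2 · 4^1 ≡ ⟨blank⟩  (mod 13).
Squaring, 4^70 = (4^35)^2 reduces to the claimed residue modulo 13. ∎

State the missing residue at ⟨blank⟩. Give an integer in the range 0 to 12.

4^32 · 4^2 · 4^1 ≡ 3 · 3 · 4 = 36.
36 mod 13 = 10, so 4^35 ≡ 10 (mod 13).

10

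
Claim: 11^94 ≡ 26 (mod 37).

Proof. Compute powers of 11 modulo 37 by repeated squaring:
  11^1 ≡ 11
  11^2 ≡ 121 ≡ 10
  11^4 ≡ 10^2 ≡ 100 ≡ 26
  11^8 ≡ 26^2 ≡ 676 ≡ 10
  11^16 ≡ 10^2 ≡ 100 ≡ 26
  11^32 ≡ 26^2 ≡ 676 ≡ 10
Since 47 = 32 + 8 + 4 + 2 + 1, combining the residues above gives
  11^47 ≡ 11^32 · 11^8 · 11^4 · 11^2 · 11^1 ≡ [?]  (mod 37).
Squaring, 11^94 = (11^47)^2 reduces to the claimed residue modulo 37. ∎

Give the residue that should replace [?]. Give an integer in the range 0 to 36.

11^32 · 11^8 · 11^4 · 11^2 · 11^1 ≡ 10 · 10 · 26 · 10 · 11 = 286000.
286000 mod 37 = 27, so 11^47 ≡ 27 (mod 37).

27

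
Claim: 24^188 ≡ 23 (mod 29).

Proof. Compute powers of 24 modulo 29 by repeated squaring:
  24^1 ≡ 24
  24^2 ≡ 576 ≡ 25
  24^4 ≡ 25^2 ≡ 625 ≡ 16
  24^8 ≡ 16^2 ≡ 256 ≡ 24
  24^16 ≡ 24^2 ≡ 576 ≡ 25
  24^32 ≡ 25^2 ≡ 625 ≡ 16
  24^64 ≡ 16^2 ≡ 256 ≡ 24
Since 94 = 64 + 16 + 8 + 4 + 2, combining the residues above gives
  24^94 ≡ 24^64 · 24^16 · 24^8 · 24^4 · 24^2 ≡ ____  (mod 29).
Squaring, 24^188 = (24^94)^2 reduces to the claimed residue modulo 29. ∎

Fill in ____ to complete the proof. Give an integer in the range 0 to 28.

20

24^64 · 24^16 · 24^8 · 24^4 · 24^2 ≡ 24 · 25 · 24 · 16 · 25 = 5760000.
5760000 mod 29 = 20, so 24^94 ≡ 20 (mod 29).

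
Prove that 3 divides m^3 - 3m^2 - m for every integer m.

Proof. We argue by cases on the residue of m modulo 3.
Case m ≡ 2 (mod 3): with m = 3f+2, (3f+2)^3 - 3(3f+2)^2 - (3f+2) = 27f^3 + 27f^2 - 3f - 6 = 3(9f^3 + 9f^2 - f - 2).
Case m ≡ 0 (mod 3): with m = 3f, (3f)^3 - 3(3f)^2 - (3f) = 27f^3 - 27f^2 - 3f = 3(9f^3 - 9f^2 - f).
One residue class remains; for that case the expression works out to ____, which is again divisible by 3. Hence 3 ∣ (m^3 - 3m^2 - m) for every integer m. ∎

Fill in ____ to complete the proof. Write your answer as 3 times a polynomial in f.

3(9f^3 - 4f - 1)

Only m ≡ 1 (mod 3) is unaccounted for. Put m = 3f+1:
(3f+1)^3 - 3(3f+1)^2 - (3f+1) expands to 27f^3 - 12f - 3,
and factoring out 3 leaves 3(9f^3 - 4f - 1).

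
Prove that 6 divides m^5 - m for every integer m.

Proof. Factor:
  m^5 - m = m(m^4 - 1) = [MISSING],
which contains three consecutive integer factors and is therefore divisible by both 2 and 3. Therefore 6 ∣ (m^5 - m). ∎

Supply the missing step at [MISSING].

m^4 - 1 = (m^2 - 1)(m^2 + 1), and m^2 - 1 = (m-1)(m+1).
So m(m^4 - 1) = (m - 1)m(m + 1)(m^2 + 1).

(m - 1)m(m + 1)(m^2 + 1)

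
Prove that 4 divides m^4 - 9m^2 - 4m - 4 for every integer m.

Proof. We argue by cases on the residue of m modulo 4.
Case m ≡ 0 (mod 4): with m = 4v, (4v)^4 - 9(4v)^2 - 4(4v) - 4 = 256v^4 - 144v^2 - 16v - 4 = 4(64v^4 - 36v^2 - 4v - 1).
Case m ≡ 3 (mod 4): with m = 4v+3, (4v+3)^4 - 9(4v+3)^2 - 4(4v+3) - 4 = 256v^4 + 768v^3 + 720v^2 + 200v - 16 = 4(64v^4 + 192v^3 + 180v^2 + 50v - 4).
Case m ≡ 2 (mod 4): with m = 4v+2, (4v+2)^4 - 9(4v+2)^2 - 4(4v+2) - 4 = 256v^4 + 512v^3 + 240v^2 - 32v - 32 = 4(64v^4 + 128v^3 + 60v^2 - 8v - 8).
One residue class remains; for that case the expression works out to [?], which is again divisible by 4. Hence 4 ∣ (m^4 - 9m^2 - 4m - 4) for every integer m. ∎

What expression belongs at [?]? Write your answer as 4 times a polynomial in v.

The residues treated are {0, 3, 2}, so the missing case is m ≡ 1 (mod 4); write m = 4v+1.
Then (4v+1)^4 - 9(4v+1)^2 - 4(4v+1) - 4 = 256v^4 + 256v^3 - 48v^2 - 72v - 16 = 4(64v^4 + 64v^3 - 12v^2 - 18v - 4).

4(64v^4 + 64v^3 - 12v^2 - 18v - 4)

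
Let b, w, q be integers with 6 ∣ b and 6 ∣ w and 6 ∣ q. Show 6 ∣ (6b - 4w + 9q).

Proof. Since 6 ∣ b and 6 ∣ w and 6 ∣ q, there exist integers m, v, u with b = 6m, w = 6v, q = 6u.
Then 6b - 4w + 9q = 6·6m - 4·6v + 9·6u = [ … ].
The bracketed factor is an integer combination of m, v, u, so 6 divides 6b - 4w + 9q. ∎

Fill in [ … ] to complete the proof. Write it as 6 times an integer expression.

6(6m + 9u - 4v)

Pull the common 6 out of every term: 6·6m - 4·6v + 9·6u = 6(6m + 9u - 4v).
6m + 9u - 4v is an integer, which exhibits the divisibility.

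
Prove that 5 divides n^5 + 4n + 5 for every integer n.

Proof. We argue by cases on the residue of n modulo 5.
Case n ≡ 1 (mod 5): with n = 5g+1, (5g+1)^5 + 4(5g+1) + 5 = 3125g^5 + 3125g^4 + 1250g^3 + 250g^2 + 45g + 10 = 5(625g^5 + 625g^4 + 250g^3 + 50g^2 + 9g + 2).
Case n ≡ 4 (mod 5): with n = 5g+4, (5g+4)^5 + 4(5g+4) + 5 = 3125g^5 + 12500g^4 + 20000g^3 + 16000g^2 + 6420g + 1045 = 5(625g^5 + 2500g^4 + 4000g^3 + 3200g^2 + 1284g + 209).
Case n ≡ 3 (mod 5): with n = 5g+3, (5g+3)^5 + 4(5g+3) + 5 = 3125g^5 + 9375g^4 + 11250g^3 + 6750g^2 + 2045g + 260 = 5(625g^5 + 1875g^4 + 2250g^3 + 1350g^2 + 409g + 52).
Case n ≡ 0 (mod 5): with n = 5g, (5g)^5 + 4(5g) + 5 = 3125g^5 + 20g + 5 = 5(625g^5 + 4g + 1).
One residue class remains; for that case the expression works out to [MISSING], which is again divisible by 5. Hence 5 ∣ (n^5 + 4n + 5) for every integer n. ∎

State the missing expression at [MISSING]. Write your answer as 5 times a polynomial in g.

Only n ≡ 2 (mod 5) is unaccounted for. Put n = 5g+2:
(5g+2)^5 + 4(5g+2) + 5 expands to 3125g^5 + 6250g^4 + 5000g^3 + 2000g^2 + 420g + 45,
and factoring out 5 leaves 5(625g^5 + 1250g^4 + 1000g^3 + 400g^2 + 84g + 9).

5(625g^5 + 1250g^4 + 1000g^3 + 400g^2 + 84g + 9)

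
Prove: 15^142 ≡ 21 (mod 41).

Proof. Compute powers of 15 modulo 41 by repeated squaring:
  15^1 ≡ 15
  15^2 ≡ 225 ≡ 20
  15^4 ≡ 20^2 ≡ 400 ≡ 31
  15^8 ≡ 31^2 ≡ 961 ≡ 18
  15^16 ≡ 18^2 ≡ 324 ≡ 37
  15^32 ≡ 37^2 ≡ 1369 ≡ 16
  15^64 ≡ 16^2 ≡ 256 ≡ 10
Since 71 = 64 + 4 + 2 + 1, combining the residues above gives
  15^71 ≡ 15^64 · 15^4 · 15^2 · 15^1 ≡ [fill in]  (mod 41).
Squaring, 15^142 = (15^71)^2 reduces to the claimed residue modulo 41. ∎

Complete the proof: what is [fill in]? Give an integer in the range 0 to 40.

12

15^64 · 15^4 · 15^2 · 15^1 ≡ 10 · 31 · 20 · 15 = 93000.
93000 mod 41 = 12, so 15^71 ≡ 12 (mod 41).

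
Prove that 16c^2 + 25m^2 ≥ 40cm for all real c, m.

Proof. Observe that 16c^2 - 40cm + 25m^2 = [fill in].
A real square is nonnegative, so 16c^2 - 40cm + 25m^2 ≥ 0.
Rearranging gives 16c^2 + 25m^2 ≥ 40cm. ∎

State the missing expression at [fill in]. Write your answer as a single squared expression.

The leading and trailing coefficients are 4^2 and 5^2, and 40 = 2·4·5, so the trinomial is (4c - 5m)^2.
Hence 16c^2 - 40cm + 25m^2 ≥ 0.

(4c - 5m)^2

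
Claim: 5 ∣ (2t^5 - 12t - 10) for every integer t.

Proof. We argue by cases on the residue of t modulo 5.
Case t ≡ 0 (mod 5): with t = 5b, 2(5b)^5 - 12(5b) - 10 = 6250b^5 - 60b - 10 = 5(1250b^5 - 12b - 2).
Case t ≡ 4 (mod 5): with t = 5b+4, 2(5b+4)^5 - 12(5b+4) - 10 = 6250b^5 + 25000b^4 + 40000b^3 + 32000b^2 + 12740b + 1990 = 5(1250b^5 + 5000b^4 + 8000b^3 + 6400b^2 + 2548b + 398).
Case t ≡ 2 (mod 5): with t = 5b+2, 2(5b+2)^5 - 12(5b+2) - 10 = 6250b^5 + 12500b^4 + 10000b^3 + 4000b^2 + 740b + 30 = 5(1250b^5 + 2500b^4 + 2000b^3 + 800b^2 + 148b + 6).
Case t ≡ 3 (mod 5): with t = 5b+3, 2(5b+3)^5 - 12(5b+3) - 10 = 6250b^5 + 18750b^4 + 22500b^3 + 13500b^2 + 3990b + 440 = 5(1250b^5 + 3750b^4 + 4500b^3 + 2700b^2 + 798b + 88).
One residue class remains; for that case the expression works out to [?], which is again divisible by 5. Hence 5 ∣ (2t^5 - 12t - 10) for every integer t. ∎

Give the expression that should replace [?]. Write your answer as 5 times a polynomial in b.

5(1250b^5 + 1250b^4 + 500b^3 + 100b^2 - 2b - 4)

The residues treated are {0, 4, 2, 3}, so the missing case is t ≡ 1 (mod 5); write t = 5b+1.
Then 2(5b+1)^5 - 12(5b+1) - 10 = 6250b^5 + 6250b^4 + 2500b^3 + 500b^2 - 10b - 20 = 5(1250b^5 + 1250b^4 + 500b^3 + 100b^2 - 2b - 4).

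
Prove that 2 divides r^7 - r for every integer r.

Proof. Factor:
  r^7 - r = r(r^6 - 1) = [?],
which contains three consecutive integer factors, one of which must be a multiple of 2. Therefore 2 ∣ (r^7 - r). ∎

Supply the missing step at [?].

(r - 1)r(r + 1)(r^4 + r^2 + 1)

r^6 - 1 = (r^2 - 1)(r^4 + r^2 + 1), and r^2 - 1 = (r-1)(r+1).
So r(r^6 - 1) = (r - 1)r(r + 1)(r^4 + r^2 + 1).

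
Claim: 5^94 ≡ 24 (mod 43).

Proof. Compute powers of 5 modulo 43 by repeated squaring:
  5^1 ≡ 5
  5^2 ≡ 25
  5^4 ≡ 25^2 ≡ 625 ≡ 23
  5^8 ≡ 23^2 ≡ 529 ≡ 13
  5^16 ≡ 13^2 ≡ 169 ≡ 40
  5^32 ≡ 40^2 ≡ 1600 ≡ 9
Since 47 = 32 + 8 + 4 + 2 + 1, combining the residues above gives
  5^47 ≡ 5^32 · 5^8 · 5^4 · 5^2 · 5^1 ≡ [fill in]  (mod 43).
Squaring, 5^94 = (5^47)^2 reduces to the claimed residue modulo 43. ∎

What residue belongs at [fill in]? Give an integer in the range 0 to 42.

5^32 · 5^8 · 5^4 · 5^2 · 5^1 ≡ 9 · 13 · 23 · 25 · 5 = 336375.
336375 mod 43 = 29, so 5^47 ≡ 29 (mod 43).

29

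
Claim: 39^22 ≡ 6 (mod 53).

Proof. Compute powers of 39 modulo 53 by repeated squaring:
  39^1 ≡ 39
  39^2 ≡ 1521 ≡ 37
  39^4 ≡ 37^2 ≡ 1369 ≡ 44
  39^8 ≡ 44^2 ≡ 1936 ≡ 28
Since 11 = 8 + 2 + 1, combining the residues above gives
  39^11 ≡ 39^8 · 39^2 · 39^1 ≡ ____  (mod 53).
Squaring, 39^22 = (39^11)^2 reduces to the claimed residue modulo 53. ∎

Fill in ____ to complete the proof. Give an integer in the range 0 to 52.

18

39^8 · 39^2 · 39^1 ≡ 28 · 37 · 39 = 40404.
40404 mod 53 = 18, so 39^11 ≡ 18 (mod 53).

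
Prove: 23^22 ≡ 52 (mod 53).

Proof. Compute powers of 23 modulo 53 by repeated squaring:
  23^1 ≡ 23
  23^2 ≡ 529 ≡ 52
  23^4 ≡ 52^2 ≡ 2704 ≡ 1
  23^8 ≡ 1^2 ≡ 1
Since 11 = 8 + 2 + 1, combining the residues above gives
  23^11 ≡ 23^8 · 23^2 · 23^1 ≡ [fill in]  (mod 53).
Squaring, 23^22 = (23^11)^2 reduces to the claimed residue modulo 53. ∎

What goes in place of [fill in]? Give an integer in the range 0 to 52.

30

Multiply the listed residues: 1 · 52 · 23 = 52 → 1196.
Reducing modulo 53: 1196 = 22·53 + 30, so 23^11 ≡ 30.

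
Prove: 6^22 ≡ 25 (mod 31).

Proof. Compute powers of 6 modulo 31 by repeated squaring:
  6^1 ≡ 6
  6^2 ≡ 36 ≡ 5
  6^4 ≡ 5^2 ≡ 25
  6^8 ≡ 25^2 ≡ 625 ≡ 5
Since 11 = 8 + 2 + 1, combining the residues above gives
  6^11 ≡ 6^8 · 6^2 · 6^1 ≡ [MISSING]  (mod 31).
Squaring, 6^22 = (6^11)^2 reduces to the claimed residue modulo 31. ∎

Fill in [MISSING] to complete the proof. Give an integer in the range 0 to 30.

Multiply the listed residues: 5 · 5 · 6 = 25 → 150.
Reducing modulo 31: 150 = 4·31 + 26, so 6^11 ≡ 26.

26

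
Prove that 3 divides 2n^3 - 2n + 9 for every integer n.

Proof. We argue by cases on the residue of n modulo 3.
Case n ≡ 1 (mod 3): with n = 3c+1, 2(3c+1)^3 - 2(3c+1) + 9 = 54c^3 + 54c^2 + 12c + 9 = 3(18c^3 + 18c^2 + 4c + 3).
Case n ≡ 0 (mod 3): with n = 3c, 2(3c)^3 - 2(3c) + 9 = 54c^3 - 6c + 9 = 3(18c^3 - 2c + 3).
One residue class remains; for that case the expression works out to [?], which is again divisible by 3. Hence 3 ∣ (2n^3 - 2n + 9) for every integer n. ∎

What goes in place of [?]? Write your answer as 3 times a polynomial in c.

3(18c^3 + 36c^2 + 22c + 7)

The residues treated are {1, 0}, so the missing case is n ≡ 2 (mod 3); write n = 3c+2.
Then 2(3c+2)^3 - 2(3c+2) + 9 = 54c^3 + 108c^2 + 66c + 21 = 3(18c^3 + 36c^2 + 22c + 7).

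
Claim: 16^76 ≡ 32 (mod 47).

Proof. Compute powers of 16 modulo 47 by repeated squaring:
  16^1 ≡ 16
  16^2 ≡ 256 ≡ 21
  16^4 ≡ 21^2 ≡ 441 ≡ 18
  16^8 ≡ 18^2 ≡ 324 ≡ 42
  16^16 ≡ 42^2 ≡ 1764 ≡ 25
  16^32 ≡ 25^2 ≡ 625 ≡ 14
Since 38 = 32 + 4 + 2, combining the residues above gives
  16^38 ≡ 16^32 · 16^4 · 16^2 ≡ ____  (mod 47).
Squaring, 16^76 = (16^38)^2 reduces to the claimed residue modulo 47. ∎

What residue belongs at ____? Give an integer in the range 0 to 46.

Multiply the listed residues: 14 · 18 · 21 = 252 → 5292.
Reducing modulo 47: 5292 = 112·47 + 28, so 16^38 ≡ 28.

28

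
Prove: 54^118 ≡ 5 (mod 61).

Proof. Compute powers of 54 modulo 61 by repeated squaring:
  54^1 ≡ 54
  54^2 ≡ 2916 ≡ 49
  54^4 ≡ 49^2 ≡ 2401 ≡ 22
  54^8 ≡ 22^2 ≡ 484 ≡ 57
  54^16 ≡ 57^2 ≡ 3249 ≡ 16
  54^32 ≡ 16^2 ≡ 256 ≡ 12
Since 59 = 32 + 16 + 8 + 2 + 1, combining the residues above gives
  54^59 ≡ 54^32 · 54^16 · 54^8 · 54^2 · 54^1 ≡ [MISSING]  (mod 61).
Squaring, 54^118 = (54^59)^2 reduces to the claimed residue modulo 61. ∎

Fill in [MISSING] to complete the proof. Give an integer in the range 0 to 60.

Multiply the listed residues: 12 · 16 · 57 · 49 · 54 = 192 → 10944 → 536256 → 28957824.
Reducing modulo 61: 28957824 = 474718·61 + 26, so 54^59 ≡ 26.

26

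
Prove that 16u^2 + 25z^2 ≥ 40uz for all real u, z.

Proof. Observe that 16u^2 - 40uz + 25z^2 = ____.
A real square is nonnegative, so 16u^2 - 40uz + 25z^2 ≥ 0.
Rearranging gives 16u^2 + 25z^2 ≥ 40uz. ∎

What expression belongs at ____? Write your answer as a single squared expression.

16u^2 - 40uz + 25z^2 is a perfect-square trinomial: the outer terms are (4u)^2 and (5z)^2, and the cross term is -2·4u·5z.
So 16u^2 - 40uz + 25z^2 = (4u - 5z)^2 ≥ 0.

(4u - 5z)^2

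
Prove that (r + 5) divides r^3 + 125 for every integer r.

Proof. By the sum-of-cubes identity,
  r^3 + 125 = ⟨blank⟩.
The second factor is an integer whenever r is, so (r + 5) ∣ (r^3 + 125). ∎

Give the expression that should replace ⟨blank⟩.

Polynomial division of r^3 + 125 by r + 5 leaves remainder 0 and quotient r^2 - 5r + 25.
Hence r^3 + 125 = (r + 5)(r^2 - 5r + 25).

(r + 5)(r^2 - 5r + 25)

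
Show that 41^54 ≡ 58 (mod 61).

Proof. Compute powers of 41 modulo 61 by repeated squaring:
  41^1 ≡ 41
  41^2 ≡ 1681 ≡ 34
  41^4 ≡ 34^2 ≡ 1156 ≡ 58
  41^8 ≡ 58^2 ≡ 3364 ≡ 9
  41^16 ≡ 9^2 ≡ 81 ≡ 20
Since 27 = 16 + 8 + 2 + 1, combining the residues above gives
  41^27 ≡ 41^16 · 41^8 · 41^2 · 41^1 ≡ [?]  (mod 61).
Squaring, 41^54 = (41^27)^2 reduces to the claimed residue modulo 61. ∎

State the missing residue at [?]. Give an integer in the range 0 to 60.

41^16 · 41^8 · 41^2 · 41^1 ≡ 20 · 9 · 34 · 41 = 250920.
250920 mod 61 = 27, so 41^27 ≡ 27 (mod 61).

27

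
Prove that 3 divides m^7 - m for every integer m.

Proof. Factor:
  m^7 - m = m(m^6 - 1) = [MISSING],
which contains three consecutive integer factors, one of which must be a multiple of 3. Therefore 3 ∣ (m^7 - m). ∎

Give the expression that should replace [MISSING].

(m - 1)m(m + 1)(m^4 + m^2 + 1)

m^6 - 1 = (m^2 - 1)(m^4 + m^2 + 1), and m^2 - 1 = (m-1)(m+1).
So m(m^6 - 1) = (m - 1)m(m + 1)(m^4 + m^2 + 1).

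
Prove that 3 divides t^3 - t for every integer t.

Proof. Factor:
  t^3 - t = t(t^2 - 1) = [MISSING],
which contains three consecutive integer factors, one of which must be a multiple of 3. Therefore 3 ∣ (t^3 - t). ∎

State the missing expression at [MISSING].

(t - 1)t(t + 1)

t(t^2 - 1) = t(t - 1)(t + 1) = (t - 1)t(t + 1).
These three factors are consecutive integers, so their product is divisible by 3.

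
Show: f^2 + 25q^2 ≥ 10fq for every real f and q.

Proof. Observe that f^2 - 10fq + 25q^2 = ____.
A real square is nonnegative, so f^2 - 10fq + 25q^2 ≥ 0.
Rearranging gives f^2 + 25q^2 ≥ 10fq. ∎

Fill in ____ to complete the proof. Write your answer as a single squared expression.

f^2 - 10fq + 25q^2 is a perfect-square trinomial: the outer terms are (f)^2 and (5q)^2, and the cross term is -2·f·5q.
So f^2 - 10fq + 25q^2 = (f - 5q)^2 ≥ 0.

(f - 5q)^2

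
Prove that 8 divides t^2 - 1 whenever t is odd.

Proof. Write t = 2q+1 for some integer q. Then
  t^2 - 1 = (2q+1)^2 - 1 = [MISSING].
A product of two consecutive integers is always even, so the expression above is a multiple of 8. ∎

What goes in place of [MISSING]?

(2q+1)^2 - 1 = 4q^2 + 4q + 1 - 1 = 4q^2 + 4q = 4q(q+1).
Since q and q+1 are consecutive, q(q+1) is even, and 4·(even) is a multiple of 8.

4q(q + 1)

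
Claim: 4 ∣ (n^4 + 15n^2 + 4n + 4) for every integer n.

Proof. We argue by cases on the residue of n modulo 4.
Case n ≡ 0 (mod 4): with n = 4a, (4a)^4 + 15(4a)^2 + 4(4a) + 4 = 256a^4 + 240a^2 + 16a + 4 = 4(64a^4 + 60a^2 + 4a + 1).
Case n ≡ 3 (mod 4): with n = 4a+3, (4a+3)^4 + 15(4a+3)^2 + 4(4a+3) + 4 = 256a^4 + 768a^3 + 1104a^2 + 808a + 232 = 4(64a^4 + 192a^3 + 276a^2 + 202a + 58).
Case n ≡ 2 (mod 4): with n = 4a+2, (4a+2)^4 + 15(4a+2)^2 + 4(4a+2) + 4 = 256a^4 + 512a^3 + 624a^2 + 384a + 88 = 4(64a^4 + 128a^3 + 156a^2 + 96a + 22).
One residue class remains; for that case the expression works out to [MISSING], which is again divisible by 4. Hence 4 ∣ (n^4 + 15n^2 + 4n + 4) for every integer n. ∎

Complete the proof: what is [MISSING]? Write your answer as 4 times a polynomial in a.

4(64a^4 + 64a^3 + 84a^2 + 38a + 6)

Only n ≡ 1 (mod 4) is unaccounted for. Put n = 4a+1:
(4a+1)^4 + 15(4a+1)^2 + 4(4a+1) + 4 expands to 256a^4 + 256a^3 + 336a^2 + 152a + 24,
and factoring out 4 leaves 4(64a^4 + 64a^3 + 84a^2 + 38a + 6).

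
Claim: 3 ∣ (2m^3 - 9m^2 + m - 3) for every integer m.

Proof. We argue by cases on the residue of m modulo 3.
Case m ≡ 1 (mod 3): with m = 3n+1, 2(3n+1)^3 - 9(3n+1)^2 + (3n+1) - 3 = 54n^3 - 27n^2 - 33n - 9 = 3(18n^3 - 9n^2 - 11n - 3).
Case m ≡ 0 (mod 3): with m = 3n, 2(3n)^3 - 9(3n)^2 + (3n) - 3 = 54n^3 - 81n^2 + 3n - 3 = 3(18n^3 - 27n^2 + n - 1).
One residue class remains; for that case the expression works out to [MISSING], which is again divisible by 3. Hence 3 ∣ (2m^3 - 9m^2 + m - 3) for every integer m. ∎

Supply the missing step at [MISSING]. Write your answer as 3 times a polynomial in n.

The residues treated are {1, 0}, so the missing case is m ≡ 2 (mod 3); write m = 3n+2.
Then 2(3n+2)^3 - 9(3n+2)^2 + (3n+2) - 3 = 54n^3 + 27n^2 - 33n - 21 = 3(18n^3 + 9n^2 - 11n - 7).

3(18n^3 + 9n^2 - 11n - 7)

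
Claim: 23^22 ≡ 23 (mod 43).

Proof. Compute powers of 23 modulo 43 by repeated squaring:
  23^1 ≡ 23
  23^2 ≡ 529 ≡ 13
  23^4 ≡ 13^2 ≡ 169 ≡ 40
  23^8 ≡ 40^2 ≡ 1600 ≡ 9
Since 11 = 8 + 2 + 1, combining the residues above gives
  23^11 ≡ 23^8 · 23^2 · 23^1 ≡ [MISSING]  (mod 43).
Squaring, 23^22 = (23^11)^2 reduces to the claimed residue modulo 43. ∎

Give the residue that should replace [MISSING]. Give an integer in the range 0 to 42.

23^8 · 23^2 · 23^1 ≡ 9 · 13 · 23 = 2691.
2691 mod 43 = 25, so 23^11 ≡ 25 (mod 43).

25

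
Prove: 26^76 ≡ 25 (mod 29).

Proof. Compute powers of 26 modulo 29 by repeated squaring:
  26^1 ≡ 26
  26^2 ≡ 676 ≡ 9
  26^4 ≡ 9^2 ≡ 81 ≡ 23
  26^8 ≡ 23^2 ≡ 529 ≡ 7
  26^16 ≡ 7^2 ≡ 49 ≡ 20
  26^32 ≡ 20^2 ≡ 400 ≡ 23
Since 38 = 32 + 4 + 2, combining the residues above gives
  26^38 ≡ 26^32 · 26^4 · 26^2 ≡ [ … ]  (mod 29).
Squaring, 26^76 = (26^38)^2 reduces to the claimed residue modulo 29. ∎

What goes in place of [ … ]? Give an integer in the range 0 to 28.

5

Multiply the listed residues: 23 · 23 · 9 = 529 → 4761.
Reducing modulo 29: 4761 = 164·29 + 5, so 26^38 ≡ 5.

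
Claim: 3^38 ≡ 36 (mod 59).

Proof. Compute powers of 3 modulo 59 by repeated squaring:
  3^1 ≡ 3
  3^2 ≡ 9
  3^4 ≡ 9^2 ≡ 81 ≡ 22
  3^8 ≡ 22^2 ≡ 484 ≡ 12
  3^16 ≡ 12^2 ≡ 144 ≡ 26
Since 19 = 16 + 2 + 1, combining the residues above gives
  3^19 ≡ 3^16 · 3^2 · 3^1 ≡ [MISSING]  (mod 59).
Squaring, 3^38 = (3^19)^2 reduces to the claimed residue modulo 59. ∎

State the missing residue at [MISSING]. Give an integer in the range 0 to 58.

Multiply the listed residues: 26 · 9 · 3 = 234 → 702.
Reducing modulo 59: 702 = 11·59 + 53, so 3^19 ≡ 53.

53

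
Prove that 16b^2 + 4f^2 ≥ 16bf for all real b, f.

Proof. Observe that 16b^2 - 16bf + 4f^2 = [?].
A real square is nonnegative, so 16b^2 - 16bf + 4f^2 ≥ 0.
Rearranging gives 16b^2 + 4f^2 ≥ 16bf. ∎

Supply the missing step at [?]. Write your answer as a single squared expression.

(4b - 2f)^2

The leading and trailing coefficients are 4^2 and 2^2, and 16 = 2·4·2, so the trinomial is (4b - 2f)^2.
Hence 16b^2 - 16bf + 4f^2 ≥ 0.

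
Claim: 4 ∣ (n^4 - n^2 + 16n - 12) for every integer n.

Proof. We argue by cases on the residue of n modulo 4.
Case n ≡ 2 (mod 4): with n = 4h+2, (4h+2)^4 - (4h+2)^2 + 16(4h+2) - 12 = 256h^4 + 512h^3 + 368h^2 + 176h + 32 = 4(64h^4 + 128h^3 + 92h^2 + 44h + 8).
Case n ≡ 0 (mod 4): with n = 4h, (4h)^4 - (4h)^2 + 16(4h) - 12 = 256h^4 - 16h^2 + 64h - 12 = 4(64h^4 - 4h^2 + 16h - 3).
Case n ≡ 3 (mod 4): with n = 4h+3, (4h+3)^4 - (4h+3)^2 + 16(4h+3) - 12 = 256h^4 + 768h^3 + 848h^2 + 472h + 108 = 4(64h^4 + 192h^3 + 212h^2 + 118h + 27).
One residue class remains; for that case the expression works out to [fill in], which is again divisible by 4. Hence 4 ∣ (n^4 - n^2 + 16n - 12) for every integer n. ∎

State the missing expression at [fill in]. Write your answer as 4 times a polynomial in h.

The residues treated are {2, 0, 3}, so the missing case is n ≡ 1 (mod 4); write n = 4h+1.
Then (4h+1)^4 - (4h+1)^2 + 16(4h+1) - 12 = 256h^4 + 256h^3 + 80h^2 + 72h + 4 = 4(64h^4 + 64h^3 + 20h^2 + 18h + 1).

4(64h^4 + 64h^3 + 20h^2 + 18h + 1)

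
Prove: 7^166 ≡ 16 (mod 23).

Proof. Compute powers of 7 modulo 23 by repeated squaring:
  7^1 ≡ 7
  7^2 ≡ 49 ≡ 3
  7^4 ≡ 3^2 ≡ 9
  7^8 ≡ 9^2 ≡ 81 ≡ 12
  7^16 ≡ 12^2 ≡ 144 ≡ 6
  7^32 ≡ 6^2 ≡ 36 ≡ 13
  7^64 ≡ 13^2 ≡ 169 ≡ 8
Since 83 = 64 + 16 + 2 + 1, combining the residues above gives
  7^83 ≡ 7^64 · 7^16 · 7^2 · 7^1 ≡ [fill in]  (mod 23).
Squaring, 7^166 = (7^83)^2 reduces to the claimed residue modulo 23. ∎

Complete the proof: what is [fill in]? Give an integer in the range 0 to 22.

7^64 · 7^16 · 7^2 · 7^1 ≡ 8 · 6 · 3 · 7 = 1008.
1008 mod 23 = 19, so 7^83 ≡ 19 (mod 23).

19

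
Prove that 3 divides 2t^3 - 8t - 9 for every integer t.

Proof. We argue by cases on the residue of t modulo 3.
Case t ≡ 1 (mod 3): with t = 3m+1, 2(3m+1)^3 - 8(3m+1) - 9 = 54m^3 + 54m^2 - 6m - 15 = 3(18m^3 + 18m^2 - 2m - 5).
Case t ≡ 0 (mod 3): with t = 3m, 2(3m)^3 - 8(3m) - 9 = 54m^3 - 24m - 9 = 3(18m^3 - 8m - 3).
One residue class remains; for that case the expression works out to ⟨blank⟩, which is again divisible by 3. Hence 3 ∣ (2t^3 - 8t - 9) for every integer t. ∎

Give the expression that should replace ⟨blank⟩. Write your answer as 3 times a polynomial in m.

3(18m^3 + 36m^2 + 16m - 3)

Only t ≡ 2 (mod 3) is unaccounted for. Put t = 3m+2:
2(3m+2)^3 - 8(3m+2) - 9 expands to 54m^3 + 108m^2 + 48m - 9,
and factoring out 3 leaves 3(18m^3 + 36m^2 + 16m - 3).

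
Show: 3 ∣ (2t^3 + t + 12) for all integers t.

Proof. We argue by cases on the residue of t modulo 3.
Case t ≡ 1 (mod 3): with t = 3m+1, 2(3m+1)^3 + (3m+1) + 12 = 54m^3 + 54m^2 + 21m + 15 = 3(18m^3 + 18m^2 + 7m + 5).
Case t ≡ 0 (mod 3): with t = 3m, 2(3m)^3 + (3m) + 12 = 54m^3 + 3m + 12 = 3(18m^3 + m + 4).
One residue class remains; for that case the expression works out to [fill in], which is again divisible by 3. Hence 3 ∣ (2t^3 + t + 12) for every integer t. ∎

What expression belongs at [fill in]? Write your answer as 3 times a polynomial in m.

3(18m^3 + 36m^2 + 25m + 10)

The residues treated are {1, 0}, so the missing case is t ≡ 2 (mod 3); write t = 3m+2.
Then 2(3m+2)^3 + (3m+2) + 12 = 54m^3 + 108m^2 + 75m + 30 = 3(18m^3 + 36m^2 + 25m + 10).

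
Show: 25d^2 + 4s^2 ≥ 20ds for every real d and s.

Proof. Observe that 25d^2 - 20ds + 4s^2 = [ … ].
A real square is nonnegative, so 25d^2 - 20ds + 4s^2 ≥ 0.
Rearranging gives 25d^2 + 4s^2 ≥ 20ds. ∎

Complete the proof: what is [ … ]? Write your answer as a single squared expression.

(5d - 2s)^2

25d^2 - 20ds + 4s^2 is a perfect-square trinomial: the outer terms are (5d)^2 and (2s)^2, and the cross term is -2·5d·2s.
So 25d^2 - 20ds + 4s^2 = (5d - 2s)^2 ≥ 0.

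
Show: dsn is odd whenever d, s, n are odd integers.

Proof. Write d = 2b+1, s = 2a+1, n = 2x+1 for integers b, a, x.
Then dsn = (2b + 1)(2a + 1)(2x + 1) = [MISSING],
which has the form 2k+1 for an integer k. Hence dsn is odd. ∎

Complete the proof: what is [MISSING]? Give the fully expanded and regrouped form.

(2b + 1)(2a + 1)(2x + 1) = 8abx + 4ab + 4ax + 2a + 4bx + 2b + 2x + 1
= 2(4abx + 2ab + 2ax + a + 2bx + b + x) + 1.
Since 4abx + 2ab + 2ax + a + 2bx + b + x is an integer, the product is of the form 2k+1 for an integer k.

2(4abx + 2ab + 2ax + a + 2bx + b + x) + 1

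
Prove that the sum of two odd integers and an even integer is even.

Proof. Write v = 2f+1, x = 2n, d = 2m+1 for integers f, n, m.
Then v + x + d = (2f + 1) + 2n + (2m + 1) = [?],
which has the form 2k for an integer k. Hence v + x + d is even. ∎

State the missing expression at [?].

(2f + 1) + 2n + (2m + 1) = 2f + 2m + 2n + 2
= 2(f + m + n + 1).
Since f + m + n + 1 is an integer, the sum is of the form 2k for an integer k.

2(f + m + n + 1)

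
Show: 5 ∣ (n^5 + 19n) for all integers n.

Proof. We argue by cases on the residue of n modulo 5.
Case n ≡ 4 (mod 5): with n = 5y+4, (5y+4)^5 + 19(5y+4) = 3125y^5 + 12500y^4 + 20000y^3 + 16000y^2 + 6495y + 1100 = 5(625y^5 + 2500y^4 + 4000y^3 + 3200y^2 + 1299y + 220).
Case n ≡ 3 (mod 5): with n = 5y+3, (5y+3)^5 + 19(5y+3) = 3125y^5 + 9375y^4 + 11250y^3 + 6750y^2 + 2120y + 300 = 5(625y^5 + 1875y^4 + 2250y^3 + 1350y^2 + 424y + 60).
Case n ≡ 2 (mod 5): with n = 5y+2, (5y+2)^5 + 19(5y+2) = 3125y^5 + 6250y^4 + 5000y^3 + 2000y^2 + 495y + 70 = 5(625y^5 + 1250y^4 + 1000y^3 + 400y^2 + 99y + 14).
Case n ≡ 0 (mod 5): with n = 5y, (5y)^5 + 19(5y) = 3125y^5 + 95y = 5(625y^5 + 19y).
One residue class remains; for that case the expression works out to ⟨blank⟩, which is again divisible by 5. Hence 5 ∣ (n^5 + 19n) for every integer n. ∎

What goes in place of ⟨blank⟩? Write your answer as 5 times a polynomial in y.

The residues treated are {4, 3, 2, 0}, so the missing case is n ≡ 1 (mod 5); write n = 5y+1.
Then (5y+1)^5 + 19(5y+1) = 3125y^5 + 3125y^4 + 1250y^3 + 250y^2 + 120y + 20 = 5(625y^5 + 625y^4 + 250y^3 + 50y^2 + 24y + 4).

5(625y^5 + 625y^4 + 250y^3 + 50y^2 + 24y + 4)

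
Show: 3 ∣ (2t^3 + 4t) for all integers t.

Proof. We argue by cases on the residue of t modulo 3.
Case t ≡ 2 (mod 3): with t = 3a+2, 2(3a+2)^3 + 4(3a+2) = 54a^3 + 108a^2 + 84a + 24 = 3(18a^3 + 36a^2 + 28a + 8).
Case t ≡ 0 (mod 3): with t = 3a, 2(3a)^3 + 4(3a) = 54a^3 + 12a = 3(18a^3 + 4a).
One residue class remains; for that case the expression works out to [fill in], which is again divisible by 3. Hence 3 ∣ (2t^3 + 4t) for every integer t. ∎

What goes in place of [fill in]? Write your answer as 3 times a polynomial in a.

3(18a^3 + 18a^2 + 10a + 2)

Only t ≡ 1 (mod 3) is unaccounted for. Put t = 3a+1:
2(3a+1)^3 + 4(3a+1) expands to 54a^3 + 54a^2 + 30a + 6,
and factoring out 3 leaves 3(18a^3 + 18a^2 + 10a + 2).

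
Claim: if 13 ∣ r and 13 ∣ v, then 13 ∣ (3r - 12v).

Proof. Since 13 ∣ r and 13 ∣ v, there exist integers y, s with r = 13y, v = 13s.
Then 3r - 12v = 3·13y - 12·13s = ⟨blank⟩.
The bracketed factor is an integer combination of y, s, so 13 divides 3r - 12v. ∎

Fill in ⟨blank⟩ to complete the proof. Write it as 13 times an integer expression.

13(-12s + 3y)

Each term has a factor of 13: 3·13y - 12·13s = 13·(-12s + 3y).
Since -12s + 3y is an integer, 13 ∣ (3r - 12v).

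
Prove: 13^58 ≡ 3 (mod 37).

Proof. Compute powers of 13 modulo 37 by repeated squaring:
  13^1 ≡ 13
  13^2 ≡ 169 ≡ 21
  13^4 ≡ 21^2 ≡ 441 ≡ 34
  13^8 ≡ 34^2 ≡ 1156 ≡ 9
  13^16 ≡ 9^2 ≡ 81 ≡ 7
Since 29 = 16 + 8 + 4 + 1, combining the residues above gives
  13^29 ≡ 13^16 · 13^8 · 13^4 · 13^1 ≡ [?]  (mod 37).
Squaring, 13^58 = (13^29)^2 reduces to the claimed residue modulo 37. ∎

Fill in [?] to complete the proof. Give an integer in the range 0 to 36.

22

Multiply the listed residues: 7 · 9 · 34 · 13 = 63 → 2142 → 27846.
Reducing modulo 37: 27846 = 752·37 + 22, so 13^29 ≡ 22.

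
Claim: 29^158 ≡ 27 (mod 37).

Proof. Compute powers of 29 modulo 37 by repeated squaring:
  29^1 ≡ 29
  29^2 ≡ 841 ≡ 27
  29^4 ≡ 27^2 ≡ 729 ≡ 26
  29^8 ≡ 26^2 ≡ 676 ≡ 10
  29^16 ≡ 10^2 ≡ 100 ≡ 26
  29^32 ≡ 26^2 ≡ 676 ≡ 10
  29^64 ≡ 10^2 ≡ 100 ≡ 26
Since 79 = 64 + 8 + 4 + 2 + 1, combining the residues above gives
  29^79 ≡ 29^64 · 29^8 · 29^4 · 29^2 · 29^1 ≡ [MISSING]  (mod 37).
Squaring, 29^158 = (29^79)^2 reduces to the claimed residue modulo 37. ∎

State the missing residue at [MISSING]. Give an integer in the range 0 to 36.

29^64 · 29^8 · 29^4 · 29^2 · 29^1 ≡ 26 · 10 · 26 · 27 · 29 = 5293080.
5293080 mod 37 = 8, so 29^79 ≡ 8 (mod 37).

8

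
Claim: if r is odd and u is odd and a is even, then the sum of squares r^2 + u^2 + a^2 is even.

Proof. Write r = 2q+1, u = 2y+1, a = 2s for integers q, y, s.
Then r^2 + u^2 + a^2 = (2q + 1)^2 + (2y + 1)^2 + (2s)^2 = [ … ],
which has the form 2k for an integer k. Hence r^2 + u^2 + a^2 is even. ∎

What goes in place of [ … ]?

2(2q^2 + 2q + 2s^2 + 2y^2 + 2y + 1)

Expanding: (2q + 1)^2 + (2y + 1)^2 + (2s)^2 = 4q^2 + 4q + 4s^2 + 4y^2 + 4y + 2.
Every term is even; pulling out the factor of 2 gives 2(2q^2 + 2q + 2s^2 + 2y^2 + 2y + 1).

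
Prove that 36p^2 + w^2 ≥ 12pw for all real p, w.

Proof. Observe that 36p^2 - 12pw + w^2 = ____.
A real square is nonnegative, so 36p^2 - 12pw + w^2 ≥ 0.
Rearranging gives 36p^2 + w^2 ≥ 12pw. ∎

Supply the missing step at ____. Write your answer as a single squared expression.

(6p - w)^2

36p^2 - 12pw + w^2 is a perfect-square trinomial: the outer terms are (6p)^2 and (w)^2, and the cross term is -2·6p·w.
So 36p^2 - 12pw + w^2 = (6p - w)^2 ≥ 0.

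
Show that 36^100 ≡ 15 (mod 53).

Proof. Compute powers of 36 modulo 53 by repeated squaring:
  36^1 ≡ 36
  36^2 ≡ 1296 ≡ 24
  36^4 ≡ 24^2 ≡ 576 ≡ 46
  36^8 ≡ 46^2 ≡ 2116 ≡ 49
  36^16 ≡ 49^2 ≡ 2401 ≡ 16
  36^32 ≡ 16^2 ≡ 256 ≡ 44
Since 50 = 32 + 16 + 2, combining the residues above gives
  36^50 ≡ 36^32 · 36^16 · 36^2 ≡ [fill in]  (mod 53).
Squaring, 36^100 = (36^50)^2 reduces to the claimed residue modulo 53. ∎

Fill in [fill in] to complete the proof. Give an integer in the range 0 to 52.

Multiply the listed residues: 44 · 16 · 24 = 704 → 16896.
Reducing modulo 53: 16896 = 318·53 + 42, so 36^50 ≡ 42.

42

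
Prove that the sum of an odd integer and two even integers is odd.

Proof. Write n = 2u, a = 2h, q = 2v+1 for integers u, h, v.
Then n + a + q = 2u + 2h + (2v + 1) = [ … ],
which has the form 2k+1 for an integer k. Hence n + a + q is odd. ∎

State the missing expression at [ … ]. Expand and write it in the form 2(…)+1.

2(h + u + v) + 1

2u + 2h + (2v + 1) = 2h + 2u + 2v + 1
= 2(h + u + v) + 1.
Since h + u + v is an integer, the sum is of the form 2k+1 for an integer k.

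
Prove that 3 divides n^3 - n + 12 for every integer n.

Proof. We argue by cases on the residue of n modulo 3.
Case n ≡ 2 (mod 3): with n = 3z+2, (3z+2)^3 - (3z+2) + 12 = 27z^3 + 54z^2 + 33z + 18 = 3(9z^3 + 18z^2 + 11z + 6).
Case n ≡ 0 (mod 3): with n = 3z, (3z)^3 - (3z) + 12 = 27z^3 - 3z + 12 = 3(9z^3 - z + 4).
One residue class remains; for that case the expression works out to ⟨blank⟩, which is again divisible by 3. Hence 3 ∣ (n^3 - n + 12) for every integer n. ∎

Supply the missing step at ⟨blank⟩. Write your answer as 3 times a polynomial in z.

3(9z^3 + 9z^2 + 2z + 4)

Only n ≡ 1 (mod 3) is unaccounted for. Put n = 3z+1:
(3z+1)^3 - (3z+1) + 12 expands to 27z^3 + 27z^2 + 6z + 12,
and factoring out 3 leaves 3(9z^3 + 9z^2 + 2z + 4).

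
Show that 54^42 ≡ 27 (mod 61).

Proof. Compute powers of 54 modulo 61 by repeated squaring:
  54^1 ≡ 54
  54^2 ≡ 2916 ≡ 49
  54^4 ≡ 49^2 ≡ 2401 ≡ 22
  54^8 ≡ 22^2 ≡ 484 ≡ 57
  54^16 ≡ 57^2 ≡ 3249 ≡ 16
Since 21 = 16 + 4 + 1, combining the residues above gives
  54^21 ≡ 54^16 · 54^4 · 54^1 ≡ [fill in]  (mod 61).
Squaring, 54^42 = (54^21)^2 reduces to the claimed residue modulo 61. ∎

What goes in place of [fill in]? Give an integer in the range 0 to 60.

54^16 · 54^4 · 54^1 ≡ 16 · 22 · 54 = 19008.
19008 mod 61 = 37, so 54^21 ≡ 37 (mod 61).

37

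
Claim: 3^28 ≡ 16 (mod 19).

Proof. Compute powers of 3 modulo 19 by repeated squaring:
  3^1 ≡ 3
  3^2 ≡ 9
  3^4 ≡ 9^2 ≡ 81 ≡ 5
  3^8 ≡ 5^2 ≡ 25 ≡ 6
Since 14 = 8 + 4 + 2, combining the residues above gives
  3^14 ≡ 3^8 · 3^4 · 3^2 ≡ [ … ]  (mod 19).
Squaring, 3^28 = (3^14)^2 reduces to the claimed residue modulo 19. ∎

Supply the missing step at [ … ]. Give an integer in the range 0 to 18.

4

Multiply the listed residues: 6 · 5 · 9 = 30 → 270.
Reducing modulo 19: 270 = 14·19 + 4, so 3^14 ≡ 4.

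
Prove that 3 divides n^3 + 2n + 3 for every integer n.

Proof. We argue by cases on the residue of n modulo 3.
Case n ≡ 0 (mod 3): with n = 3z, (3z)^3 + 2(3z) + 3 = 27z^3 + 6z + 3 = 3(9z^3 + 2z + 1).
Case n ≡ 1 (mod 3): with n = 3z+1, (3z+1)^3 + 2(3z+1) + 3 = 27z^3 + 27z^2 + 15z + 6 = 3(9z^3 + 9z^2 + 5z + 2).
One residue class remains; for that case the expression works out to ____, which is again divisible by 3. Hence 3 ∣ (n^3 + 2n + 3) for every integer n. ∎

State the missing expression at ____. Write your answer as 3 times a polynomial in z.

Only n ≡ 2 (mod 3) is unaccounted for. Put n = 3z+2:
(3z+2)^3 + 2(3z+2) + 3 expands to 27z^3 + 54z^2 + 42z + 15,
and factoring out 3 leaves 3(9z^3 + 18z^2 + 14z + 5).

3(9z^3 + 18z^2 + 14z + 5)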